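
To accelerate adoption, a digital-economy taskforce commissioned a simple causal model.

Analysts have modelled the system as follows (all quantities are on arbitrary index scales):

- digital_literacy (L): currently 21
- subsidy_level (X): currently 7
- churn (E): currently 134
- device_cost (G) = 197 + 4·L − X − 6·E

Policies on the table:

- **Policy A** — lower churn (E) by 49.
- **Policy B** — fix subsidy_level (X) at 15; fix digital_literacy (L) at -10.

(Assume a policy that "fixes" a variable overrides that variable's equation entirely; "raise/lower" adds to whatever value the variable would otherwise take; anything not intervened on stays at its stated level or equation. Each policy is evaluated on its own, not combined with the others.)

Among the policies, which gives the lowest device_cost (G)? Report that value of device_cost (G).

-662

Policy A (E − 49):
  L = 21
  X = 7
  E = 134 − 49 = 85
  G = 197 + 4·21 − 7 − 6·85 = -236
Policy B (X := 15, L := -10):
  L = -10
  X = 15
  E = 134
  G = 197 + 4·(-10) − 15 − 6·134 = -662
Comparing — Policy A: G=-236, Policy B: G=-662. Lowest is -662 (Policy B).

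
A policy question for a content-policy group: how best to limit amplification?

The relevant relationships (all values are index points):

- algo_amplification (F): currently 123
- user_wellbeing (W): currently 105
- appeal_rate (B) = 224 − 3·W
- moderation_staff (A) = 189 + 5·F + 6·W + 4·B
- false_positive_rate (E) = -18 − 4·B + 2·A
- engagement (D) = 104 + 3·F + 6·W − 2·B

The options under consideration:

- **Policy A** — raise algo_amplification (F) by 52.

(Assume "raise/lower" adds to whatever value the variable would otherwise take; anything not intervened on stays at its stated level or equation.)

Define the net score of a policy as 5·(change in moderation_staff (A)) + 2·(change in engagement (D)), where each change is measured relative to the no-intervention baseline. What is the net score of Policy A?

1612

Baseline:
  F = 123
  W = 105
  B = 224 − 3·105 = -91
  A = 189 + 5·123 + 6·105 + 4·(-91) = 1070
  D = 104 + 3·123 + 6·105 − 2·(-91) = 1285
Policy A (F + 52):
  F = 123 + 52 = 175
  W = 105
  B = 224 − 3·105 = -91
  A = 189 + 5·175 + 6·105 + 4·(-91) = 1330
  D = 104 + 3·175 + 6·105 − 2·(-91) = 1441
ΔA = 1330 − 1070 = 260; ΔD = 1441 − 1285 = 156
Score = 5·260 + 2·156 = 1612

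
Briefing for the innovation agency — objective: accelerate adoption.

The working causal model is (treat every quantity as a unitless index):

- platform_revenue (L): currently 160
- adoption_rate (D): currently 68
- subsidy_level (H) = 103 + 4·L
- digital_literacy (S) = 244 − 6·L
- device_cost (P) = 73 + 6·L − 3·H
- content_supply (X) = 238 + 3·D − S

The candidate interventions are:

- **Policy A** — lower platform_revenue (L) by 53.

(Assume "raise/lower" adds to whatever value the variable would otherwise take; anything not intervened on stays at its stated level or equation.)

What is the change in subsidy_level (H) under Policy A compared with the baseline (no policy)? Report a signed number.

-212

Baseline:
  L = 160
  H = 103 + 4·160 = 743
Policy A (L − 53):
  L = 160 − 53 = 107
  H = 103 + 4·107 = 531
Change in H: 531 − 743 = -212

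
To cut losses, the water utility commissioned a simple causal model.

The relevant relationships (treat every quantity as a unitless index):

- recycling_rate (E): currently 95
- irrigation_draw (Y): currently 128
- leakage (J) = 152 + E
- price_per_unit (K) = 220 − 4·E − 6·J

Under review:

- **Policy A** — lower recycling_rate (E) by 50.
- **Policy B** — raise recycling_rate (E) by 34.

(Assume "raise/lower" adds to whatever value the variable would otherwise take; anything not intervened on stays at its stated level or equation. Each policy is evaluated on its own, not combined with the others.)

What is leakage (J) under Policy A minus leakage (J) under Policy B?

-84

Policy A (E − 50):
  E = 95 − 50 = 45
  J = 152 + 45 = 197
Policy B (E + 34):
  E = 95 + 34 = 129
  J = 152 + 129 = 281
J: 197 − 281 = -84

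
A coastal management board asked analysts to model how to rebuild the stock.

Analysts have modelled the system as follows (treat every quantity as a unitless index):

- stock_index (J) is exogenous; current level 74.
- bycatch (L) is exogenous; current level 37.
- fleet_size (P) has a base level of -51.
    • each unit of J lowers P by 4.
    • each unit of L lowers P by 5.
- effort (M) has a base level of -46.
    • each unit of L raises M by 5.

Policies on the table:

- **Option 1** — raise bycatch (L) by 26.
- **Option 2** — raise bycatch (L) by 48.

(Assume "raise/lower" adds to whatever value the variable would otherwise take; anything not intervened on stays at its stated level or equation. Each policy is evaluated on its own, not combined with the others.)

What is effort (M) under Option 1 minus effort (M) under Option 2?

Option 1 (L + 26):
  L = 37 + 26 = 63
  M = -46 + 5·63 = 269
Option 2 (L + 48):
  L = 37 + 48 = 85
  M = -46 + 5·85 = 379
M: 269 − 379 = -110

-110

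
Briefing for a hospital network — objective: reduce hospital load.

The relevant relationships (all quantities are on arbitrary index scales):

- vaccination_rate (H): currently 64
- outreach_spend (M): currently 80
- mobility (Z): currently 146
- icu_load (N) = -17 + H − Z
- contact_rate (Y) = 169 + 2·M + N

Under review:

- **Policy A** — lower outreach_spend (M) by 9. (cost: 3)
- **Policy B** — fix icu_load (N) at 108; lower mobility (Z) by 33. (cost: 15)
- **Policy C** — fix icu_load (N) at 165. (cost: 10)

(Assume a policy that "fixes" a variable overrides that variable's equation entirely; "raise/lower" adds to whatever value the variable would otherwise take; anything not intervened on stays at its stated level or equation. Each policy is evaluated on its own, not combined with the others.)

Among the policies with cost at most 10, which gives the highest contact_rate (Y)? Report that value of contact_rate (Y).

494

Policy A (M − 9):
  H = 64
  M = 80 − 9 = 71
  Z = 146
  N = -17 + 64 − 146 = -99
  Y = 169 + 2·71 + (-99) = 212
Policy C (N := 165):
  H = 64
  M = 80
  Z = 146
  N = 165
  Y = 169 + 2·80 + 165 = 494
Comparing — Policy A: Y=212, Policy C: Y=494. Highest is 494 (Policy C).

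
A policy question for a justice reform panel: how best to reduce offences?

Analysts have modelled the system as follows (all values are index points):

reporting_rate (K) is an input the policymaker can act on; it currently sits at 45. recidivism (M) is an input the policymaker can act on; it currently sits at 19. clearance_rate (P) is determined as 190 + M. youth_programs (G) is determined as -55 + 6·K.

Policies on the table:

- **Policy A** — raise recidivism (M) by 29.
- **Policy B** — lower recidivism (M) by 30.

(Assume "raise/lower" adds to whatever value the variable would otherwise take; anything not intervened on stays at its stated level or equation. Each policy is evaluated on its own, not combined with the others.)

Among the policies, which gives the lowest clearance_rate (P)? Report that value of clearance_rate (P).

179

Policy A (M + 29):
  M = 19 + 29 = 48
  P = 190 + 48 = 238
Policy B (M − 30):
  M = 19 − 30 = -11
  P = 190 + (-11) = 179
Comparing — Policy A: P=238, Policy B: P=179. Lowest is 179 (Policy B).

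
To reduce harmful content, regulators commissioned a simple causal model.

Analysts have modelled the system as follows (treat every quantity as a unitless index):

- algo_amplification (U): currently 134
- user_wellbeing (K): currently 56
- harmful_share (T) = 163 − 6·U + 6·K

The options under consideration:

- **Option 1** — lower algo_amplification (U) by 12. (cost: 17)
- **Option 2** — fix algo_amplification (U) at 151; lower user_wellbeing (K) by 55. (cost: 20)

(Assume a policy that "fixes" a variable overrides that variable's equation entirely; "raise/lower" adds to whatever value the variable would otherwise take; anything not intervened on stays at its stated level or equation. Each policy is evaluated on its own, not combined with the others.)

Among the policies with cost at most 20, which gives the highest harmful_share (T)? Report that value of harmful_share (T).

Option 1 (U − 12):
  U = 134 − 12 = 122
  K = 56
  T = 163 − 6·122 + 6·56 = -233
Option 2 (U := 151, K − 55):
  U = 151
  K = 56 − 55 = 1
  T = 163 − 6·151 + 6·1 = -737
Comparing — Option 1: T=-233, Option 2: T=-737. Highest is -233 (Option 1).

-233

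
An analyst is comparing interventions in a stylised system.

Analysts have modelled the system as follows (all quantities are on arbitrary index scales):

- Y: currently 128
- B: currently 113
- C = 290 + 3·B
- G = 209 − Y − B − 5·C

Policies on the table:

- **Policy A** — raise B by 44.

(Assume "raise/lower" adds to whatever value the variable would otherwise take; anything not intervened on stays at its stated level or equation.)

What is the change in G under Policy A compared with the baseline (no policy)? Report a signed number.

Baseline:
  Y = 128
  B = 113
  C = 290 + 3·113 = 629
  G = 209 − 128 − 113 − 5·629 = -3177
Policy A (B + 44):
  Y = 128
  B = 113 + 44 = 157
  C = 290 + 3·157 = 761
  G = 209 − 128 − 157 − 5·761 = -3881
Change in G: -3881 − (-3177) = -704

-704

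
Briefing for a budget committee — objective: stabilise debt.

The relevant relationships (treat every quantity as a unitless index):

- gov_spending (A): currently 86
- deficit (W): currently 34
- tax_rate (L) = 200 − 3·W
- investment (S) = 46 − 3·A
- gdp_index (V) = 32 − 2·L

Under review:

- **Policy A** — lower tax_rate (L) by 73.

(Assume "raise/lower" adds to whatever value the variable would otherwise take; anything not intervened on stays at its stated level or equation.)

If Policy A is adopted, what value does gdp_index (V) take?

-18

Policy A (L − 73):
  W = 34
  L = 200 − 3·34 (−73 from intervention) = 25
  V = 32 − 2·25 = -18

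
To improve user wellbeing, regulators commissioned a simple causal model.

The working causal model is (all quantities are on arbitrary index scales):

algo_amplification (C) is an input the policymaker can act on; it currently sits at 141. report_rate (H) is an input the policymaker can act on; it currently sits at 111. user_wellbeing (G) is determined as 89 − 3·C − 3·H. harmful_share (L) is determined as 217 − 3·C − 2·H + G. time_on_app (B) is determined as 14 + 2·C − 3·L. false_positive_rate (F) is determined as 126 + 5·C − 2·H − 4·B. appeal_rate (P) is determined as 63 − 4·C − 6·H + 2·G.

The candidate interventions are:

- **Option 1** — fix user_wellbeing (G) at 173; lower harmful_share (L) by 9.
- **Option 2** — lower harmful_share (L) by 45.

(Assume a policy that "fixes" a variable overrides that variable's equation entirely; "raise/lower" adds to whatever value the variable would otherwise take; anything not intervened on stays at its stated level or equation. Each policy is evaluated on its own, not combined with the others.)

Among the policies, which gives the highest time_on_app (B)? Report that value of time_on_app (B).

3716

Option 1 (G := 173, L − 9):
  C = 141
  H = 111
  G = 173
  L = 217 − 3·141 − 2·111 + 173 (−9 from intervention) = -264
  B = 14 + 2·141 − 3·(-264) = 1088
Option 2 (L − 45):
  C = 141
  H = 111
  G = 89 − 3·141 − 3·111 = -667
  L = 217 − 3·141 − 2·111 + (-667) (−45 from intervention) = -1140
  B = 14 + 2·141 − 3·(-1140) = 3716
Comparing — Option 1: B=1088, Option 2: B=3716. Highest is 3716 (Option 2).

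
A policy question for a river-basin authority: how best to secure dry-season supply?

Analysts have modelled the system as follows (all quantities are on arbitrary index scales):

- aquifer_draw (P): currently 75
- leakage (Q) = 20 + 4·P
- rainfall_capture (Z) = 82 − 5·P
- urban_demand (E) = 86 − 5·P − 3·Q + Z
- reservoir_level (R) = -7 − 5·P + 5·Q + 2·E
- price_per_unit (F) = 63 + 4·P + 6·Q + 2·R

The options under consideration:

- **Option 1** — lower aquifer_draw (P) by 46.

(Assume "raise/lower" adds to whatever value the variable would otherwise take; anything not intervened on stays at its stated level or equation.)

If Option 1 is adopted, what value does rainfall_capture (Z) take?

Option 1 (P − 46):
  P = 75 − 46 = 29
  Z = 82 − 5·29 = -63

-63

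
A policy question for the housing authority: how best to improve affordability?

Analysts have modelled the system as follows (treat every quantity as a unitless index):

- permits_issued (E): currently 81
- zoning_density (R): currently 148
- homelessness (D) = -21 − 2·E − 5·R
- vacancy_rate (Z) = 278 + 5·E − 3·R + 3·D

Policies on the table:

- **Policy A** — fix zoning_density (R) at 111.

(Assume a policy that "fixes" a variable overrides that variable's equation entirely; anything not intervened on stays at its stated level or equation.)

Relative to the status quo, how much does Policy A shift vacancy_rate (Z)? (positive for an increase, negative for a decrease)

666

Baseline:
  E = 81
  R = 148
  D = -21 − 2·81 − 5·148 = -923
  Z = 278 + 5·81 − 3·148 + 3·(-923) = -2530
Policy A (R := 111):
  E = 81
  R = 111
  D = -21 − 2·81 − 5·111 = -738
  Z = 278 + 5·81 − 3·111 + 3·(-738) = -1864
Change in Z: -1864 − (-2530) = 666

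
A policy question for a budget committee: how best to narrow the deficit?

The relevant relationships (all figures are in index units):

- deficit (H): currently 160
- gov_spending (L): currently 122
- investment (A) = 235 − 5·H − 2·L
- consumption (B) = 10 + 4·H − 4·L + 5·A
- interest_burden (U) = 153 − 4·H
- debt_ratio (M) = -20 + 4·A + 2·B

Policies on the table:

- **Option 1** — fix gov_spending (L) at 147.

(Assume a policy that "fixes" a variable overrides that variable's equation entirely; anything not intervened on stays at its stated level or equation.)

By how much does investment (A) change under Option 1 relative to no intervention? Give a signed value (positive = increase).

Baseline:
  H = 160
  L = 122
  A = 235 − 5·160 − 2·122 = -809
Option 1 (L := 147):
  H = 160
  L = 147
  A = 235 − 5·160 − 2·147 = -859
Change in A: -859 − (-809) = -50

-50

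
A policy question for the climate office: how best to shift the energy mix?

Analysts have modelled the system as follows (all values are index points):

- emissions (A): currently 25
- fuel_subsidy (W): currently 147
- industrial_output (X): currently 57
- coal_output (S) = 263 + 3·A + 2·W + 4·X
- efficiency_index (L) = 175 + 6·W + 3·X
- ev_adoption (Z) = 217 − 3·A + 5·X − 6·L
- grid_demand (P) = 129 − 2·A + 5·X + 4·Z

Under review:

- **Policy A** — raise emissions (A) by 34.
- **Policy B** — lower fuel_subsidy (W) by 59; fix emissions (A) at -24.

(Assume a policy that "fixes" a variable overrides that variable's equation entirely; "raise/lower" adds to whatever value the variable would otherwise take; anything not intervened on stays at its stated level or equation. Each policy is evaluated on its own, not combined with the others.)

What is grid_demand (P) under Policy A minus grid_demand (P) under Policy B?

-9658

Policy A (A + 34):
  A = 25 + 34 = 59
  W = 147
  X = 57
  L = 175 + 6·147 + 3·57 = 1228
  Z = 217 − 3·59 + 5·57 − 6·1228 = -7043
  P = 129 − 2·59 + 5·57 + 4·(-7043) = -27876
Policy B (W − 59, A := -24):
  A = -24
  W = 147 − 59 = 88
  X = 57
  L = 175 + 6·88 + 3·57 = 874
  Z = 217 − 3·(-24) + 5·57 − 6·874 = -4670
  P = 129 − 2·(-24) + 5·57 + 4·(-4670) = -18218
P: -27876 − (-18218) = -9658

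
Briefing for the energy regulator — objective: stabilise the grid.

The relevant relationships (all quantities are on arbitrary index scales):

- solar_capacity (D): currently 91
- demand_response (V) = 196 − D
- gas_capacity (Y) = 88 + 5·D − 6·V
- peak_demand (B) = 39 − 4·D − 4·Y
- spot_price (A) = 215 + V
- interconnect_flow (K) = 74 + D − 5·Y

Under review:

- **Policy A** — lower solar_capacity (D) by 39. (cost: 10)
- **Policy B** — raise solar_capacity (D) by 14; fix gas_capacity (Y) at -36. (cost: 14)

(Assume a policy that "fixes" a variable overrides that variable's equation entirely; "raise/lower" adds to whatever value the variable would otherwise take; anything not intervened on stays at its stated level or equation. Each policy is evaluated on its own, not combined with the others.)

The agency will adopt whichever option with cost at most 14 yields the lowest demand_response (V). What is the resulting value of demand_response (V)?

Policy A (D − 39):
  D = 91 − 39 = 52
  V = 196 − 52 = 144
Policy B (D + 14, Y := -36):
  D = 91 + 14 = 105
  V = 196 − 105 = 91
Comparing — Policy A: V=144, Policy B: V=91. Lowest is 91 (Policy B).

91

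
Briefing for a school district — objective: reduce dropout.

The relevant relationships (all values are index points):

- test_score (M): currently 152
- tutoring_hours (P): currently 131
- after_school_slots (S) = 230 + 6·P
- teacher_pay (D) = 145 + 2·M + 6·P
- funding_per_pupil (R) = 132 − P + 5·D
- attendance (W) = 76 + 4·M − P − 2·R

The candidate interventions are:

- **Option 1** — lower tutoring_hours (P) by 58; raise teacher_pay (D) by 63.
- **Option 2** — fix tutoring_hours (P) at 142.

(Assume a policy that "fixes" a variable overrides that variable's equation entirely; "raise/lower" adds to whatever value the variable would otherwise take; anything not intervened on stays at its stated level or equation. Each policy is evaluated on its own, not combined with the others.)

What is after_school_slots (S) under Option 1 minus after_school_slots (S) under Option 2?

Option 1 (P − 58, D + 63):
  P = 131 − 58 = 73
  S = 230 + 6·73 = 668
Option 2 (P := 142):
  P = 142
  S = 230 + 6·142 = 1082
S: 668 − 1082 = -414

-414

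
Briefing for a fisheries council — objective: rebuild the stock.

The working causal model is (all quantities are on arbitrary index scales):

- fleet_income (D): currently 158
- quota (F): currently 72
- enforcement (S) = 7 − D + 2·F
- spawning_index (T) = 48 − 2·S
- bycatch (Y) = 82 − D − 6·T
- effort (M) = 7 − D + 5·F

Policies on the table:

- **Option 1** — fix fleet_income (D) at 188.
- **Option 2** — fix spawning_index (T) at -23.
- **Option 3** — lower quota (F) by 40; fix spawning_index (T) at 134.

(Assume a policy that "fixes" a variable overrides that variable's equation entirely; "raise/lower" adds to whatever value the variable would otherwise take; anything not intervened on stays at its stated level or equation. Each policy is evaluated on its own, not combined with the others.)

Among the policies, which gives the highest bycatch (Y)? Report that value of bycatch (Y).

Option 1 (D := 188):
  D = 188
  F = 72
  S = 7 − 188 + 2·72 = -37
  T = 48 − 2·(-37) = 122
  Y = 82 − 188 − 6·122 = -838
Option 2 (T := -23):
  D = 158
  F = 72
  S = 7 − 158 + 2·72 = -7
  T = -23
  Y = 82 − 158 − 6·(-23) = 62
Option 3 (F − 40, T := 134):
  D = 158
  F = 72 − 40 = 32
  S = 7 − 158 + 2·32 = -87
  T = 134
  Y = 82 − 158 − 6·134 = -880
Comparing — Option 1: Y=-838, Option 2: Y=62, Option 3: Y=-880. Highest is 62 (Option 2).

62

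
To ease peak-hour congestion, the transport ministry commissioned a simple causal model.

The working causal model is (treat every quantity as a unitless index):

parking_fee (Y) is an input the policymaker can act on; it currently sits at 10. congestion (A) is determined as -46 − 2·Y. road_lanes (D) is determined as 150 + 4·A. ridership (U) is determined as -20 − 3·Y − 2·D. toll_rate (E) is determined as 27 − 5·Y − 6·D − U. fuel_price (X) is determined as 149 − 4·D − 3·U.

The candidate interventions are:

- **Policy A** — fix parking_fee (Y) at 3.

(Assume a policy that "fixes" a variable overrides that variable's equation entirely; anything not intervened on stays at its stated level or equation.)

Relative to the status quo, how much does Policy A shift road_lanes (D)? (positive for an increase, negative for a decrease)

56

Baseline:
  Y = 10
  A = -46 − 2·10 = -66
  D = 150 + 4·(-66) = -114
Policy A (Y := 3):
  Y = 3
  A = -46 − 2·3 = -52
  D = 150 + 4·(-52) = -58
Change in D: -58 − (-114) = 56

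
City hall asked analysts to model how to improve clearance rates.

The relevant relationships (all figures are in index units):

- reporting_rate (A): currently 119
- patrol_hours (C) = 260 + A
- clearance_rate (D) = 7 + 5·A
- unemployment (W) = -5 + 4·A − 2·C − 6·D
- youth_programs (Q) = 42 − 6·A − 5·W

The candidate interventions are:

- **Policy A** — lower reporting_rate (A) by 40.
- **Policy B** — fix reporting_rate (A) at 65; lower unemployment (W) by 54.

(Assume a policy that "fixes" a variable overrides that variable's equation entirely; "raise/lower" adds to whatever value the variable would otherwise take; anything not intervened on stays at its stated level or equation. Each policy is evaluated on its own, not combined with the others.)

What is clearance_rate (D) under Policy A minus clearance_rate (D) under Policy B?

70

Policy A (A − 40):
  A = 119 − 40 = 79
  D = 7 + 5·79 = 402
Policy B (A := 65, W − 54):
  A = 65
  D = 7 + 5·65 = 332
D: 402 − 332 = 70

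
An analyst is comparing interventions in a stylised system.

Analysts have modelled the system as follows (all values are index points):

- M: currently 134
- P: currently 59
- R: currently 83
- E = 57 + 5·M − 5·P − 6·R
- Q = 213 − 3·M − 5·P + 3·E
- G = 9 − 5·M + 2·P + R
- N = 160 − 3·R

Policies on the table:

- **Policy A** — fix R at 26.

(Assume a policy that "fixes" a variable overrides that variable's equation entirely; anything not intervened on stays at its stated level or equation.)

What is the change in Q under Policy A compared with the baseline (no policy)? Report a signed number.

Baseline:
  M = 134
  P = 59
  R = 83
  E = 57 + 5·134 − 5·59 − 6·83 = -66
  Q = 213 − 3·134 − 5·59 + 3·(-66) = -682
Policy A (R := 26):
  M = 134
  P = 59
  R = 26
  E = 57 + 5·134 − 5·59 − 6·26 = 276
  Q = 213 − 3·134 − 5·59 + 3·276 = 344
Change in Q: 344 − (-682) = 1026

1026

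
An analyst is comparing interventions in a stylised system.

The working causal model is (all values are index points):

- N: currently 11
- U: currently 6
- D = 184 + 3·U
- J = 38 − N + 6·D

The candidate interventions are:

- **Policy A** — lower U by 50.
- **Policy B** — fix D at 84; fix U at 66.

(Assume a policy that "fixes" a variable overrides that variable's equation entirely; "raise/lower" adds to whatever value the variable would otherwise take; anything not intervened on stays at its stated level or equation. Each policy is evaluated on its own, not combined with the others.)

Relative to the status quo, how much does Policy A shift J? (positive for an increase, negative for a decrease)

Baseline:
  N = 11
  U = 6
  D = 184 + 3·6 = 202
  J = 38 − 11 + 6·202 = 1239
Policy A (U − 50):
  N = 11
  U = 6 − 50 = -44
  D = 184 + 3·(-44) = 52
  J = 38 − 11 + 6·52 = 339
Change in J: 339 − 1239 = -900

-900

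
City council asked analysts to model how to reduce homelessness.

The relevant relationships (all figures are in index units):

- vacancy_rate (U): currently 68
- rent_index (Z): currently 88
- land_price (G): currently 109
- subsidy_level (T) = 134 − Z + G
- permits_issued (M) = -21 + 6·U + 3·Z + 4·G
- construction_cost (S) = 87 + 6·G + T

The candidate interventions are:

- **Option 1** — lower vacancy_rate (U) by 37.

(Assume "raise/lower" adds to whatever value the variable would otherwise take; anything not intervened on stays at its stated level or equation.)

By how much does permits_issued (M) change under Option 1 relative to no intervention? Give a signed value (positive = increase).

-222

Baseline:
  U = 68
  Z = 88
  G = 109
  M = -21 + 6·68 + 3·88 + 4·109 = 1087
Option 1 (U − 37):
  U = 68 − 37 = 31
  Z = 88
  G = 109
  M = -21 + 6·31 + 3·88 + 4·109 = 865
Change in M: 865 − 1087 = -222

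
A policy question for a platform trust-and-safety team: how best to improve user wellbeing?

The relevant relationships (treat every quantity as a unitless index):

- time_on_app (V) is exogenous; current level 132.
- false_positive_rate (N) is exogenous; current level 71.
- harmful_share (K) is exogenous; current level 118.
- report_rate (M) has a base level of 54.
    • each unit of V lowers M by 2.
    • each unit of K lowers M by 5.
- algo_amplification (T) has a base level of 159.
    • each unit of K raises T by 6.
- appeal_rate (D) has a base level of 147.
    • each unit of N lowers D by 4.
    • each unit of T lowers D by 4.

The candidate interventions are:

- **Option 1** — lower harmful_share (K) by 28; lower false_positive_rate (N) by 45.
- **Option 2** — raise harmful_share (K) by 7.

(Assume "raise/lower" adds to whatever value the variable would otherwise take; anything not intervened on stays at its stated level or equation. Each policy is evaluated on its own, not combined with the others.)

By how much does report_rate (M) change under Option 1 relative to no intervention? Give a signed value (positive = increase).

Baseline:
  V = 132
  K = 118
  M = 54 − 2·132 − 5·118 = -800
Option 1 (K − 28, N − 45):
  V = 132
  K = 118 − 28 = 90
  M = 54 − 2·132 − 5·90 = -660
Change in M: -660 − (-800) = 140

140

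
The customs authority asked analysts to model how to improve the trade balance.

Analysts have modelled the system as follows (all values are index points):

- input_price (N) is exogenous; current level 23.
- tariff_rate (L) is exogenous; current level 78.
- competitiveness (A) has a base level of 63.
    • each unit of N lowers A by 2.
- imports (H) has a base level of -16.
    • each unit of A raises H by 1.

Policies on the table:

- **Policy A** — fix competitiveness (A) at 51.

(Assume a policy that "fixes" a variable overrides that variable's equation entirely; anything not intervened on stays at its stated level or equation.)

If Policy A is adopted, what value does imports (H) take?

Policy A (A := 51):
  N = 23
  A = 51
  H = -16 + 51 = 35

35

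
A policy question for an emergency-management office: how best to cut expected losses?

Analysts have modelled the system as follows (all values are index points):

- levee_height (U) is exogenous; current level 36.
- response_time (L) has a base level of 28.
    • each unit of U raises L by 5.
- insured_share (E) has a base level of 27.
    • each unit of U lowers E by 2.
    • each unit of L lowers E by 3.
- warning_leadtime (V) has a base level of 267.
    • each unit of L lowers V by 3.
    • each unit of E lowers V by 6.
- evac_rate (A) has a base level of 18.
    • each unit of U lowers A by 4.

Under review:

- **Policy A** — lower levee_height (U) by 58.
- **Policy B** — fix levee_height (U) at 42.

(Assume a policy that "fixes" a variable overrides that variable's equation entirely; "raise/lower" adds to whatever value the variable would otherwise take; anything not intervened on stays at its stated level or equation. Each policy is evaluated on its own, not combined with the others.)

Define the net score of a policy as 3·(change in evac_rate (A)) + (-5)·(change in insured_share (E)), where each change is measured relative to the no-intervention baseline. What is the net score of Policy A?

Baseline:
  U = 36
  L = 28 + 5·36 = 208
  E = 27 − 2·36 − 3·208 = -669
  A = 18 − 4·36 = -126
Policy A (U − 58):
  U = 36 − 58 = -22
  L = 28 + 5·(-22) = -82
  E = 27 − 2·(-22) − 3·(-82) = 317
  A = 18 − 4·(-22) = 106
ΔA = 106 − (-126) = 232; ΔE = 317 − (-669) = 986
Score = 3·232 + (-5)·986 = -4234

-4234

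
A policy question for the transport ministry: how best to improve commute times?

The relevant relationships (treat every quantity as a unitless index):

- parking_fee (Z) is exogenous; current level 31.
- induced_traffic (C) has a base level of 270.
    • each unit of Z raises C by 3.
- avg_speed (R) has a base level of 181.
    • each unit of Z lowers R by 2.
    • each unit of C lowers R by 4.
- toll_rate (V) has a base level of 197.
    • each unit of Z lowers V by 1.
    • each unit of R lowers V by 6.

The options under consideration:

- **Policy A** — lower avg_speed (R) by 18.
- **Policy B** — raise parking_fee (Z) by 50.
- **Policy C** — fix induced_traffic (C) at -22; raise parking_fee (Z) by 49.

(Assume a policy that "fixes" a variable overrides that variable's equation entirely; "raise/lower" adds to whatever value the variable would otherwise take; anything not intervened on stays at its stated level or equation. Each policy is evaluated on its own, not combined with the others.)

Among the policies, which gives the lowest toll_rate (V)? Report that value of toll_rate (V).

-537

Policy A (R − 18):
  Z = 31
  C = 270 + 3·31 = 363
  R = 181 − 2·31 − 4·363 (−18 from intervention) = -1351
  V = 197 − 31 − 6·(-1351) = 8272
Policy B (Z + 50):
  Z = 31 + 50 = 81
  C = 270 + 3·81 = 513
  R = 181 − 2·81 − 4·513 = -2033
  V = 197 − 81 − 6·(-2033) = 12314
Policy C (C := -22, Z + 49):
  Z = 31 + 49 = 80
  C = -22
  R = 181 − 2·80 − 4·(-22) = 109
  V = 197 − 80 − 6·109 = -537
Comparing — Policy A: V=8272, Policy B: V=12314, Policy C: V=-537. Lowest is -537 (Policy C).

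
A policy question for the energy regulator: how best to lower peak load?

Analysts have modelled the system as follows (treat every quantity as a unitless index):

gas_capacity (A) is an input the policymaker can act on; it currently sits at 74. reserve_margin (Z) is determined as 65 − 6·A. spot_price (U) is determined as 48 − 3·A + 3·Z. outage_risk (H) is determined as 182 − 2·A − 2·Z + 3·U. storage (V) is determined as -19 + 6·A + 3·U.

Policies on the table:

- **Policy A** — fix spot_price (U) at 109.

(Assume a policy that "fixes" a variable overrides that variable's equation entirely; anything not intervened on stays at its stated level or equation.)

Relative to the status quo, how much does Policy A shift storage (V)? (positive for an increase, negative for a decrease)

4260

Baseline:
  A = 74
  Z = 65 − 6·74 = -379
  U = 48 − 3·74 + 3·(-379) = -1311
  V = -19 + 6·74 + 3·(-1311) = -3508
Policy A (U := 109):
  A = 74
  Z = 65 − 6·74 = -379
  U = 109
  V = -19 + 6·74 + 3·109 = 752
Change in V: 752 − (-3508) = 4260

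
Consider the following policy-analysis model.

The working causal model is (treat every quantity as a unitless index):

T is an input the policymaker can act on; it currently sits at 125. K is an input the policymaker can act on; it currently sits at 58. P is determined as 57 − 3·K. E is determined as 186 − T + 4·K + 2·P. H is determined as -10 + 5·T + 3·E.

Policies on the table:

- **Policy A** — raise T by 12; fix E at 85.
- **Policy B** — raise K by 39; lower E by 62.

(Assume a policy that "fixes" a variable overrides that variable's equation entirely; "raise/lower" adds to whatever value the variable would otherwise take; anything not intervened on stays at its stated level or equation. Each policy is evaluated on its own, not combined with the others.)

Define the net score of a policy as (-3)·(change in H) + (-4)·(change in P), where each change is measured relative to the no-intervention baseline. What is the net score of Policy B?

1728

Baseline:
  T = 125
  K = 58
  P = 57 − 3·58 = -117
  E = 186 − 125 + 4·58 + 2·(-117) = 59
  H = -10 + 5·125 + 3·59 = 792
Policy B (K + 39, E − 62):
  T = 125
  K = 58 + 39 = 97
  P = 57 − 3·97 = -234
  E = 186 − 125 + 4·97 + 2·(-234) (−62 from intervention) = -81
  H = -10 + 5·125 + 3·(-81) = 372
ΔH = 372 − 792 = -420; ΔP = -234 − (-117) = -117
Score = (-3)·(-420) + (-4)·(-117) = 1728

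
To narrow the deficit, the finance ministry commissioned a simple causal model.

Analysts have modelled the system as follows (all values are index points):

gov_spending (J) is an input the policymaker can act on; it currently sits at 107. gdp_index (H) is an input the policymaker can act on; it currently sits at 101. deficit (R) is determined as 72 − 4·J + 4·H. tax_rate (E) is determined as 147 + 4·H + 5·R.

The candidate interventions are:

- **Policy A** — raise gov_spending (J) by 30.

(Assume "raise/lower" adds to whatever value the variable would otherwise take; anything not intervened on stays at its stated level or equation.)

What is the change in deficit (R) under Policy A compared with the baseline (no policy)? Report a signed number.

-120

Baseline:
  J = 107
  H = 101
  R = 72 − 4·107 + 4·101 = 48
Policy A (J + 30):
  J = 107 + 30 = 137
  H = 101
  R = 72 − 4·137 + 4·101 = -72
Change in R: -72 − 48 = -120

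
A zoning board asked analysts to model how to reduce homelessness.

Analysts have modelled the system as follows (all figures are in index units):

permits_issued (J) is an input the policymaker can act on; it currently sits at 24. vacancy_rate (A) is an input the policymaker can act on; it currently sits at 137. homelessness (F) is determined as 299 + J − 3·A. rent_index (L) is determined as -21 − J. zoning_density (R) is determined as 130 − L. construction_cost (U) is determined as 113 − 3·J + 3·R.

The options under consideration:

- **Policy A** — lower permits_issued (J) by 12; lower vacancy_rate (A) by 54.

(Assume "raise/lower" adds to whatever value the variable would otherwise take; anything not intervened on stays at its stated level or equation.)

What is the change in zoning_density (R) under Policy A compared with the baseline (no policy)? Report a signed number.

Baseline:
  J = 24
  L = -21 − 24 = -45
  R = 130 − (-45) = 175
Policy A (J − 12, A − 54):
  J = 24 − 12 = 12
  L = -21 − 12 = -33
  R = 130 − (-33) = 163
Change in R: 163 − 175 = -12

-12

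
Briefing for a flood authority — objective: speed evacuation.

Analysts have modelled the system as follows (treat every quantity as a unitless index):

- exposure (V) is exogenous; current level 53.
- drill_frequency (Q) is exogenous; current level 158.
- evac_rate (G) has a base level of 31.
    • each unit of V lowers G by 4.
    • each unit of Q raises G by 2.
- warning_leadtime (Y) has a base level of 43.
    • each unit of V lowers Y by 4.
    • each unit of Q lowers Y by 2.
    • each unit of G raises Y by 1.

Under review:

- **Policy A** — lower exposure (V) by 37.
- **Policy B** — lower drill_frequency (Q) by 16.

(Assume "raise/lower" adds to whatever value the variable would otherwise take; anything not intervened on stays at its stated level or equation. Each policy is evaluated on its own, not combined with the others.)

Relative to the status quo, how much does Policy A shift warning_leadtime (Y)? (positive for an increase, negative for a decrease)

Baseline:
  V = 53
  Q = 158
  G = 31 − 4·53 + 2·158 = 135
  Y = 43 − 4·53 − 2·158 + 135 = -350
Policy A (V − 37):
  V = 53 − 37 = 16
  Q = 158
  G = 31 − 4·16 + 2·158 = 283
  Y = 43 − 4·16 − 2·158 + 283 = -54
Change in Y: -54 − (-350) = 296

296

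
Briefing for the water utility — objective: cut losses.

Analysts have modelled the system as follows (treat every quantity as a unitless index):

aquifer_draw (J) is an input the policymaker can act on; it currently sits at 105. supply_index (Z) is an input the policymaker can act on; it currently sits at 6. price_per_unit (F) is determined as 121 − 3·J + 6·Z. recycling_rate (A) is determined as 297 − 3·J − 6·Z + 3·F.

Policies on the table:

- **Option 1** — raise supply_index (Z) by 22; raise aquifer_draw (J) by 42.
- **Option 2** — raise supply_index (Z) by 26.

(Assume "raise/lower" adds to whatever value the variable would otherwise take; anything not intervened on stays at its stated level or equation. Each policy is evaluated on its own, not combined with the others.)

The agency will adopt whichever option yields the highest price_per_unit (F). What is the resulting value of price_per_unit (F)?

-2

Option 1 (Z + 22, J + 42):
  J = 105 + 42 = 147
  Z = 6 + 22 = 28
  F = 121 − 3·147 + 6·28 = -152
Option 2 (Z + 26):
  J = 105
  Z = 6 + 26 = 32
  F = 121 − 3·105 + 6·32 = -2
Comparing — Option 1: F=-152, Option 2: F=-2. Highest is -2 (Option 2).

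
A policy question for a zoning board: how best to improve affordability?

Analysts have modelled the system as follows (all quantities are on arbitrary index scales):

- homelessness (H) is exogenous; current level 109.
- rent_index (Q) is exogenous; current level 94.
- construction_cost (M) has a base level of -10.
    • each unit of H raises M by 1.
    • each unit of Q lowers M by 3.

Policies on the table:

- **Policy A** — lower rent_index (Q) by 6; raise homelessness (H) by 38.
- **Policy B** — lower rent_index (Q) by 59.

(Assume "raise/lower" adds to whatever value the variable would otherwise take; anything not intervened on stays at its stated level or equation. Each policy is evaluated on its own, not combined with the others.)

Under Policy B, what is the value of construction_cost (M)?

Policy B (Q − 59):
  H = 109
  Q = 94 − 59 = 35
  M = -10 + 109 − 3·35 = -6

-6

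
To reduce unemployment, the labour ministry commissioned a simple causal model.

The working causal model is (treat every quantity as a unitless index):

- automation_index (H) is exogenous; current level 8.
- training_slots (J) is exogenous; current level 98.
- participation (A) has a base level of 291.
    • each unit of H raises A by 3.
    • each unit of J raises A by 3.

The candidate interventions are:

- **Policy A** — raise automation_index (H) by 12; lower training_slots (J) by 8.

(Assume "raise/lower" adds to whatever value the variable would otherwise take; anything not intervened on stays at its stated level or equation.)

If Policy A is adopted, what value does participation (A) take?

621

Policy A (H + 12, J − 8):
  H = 8 + 12 = 20
  J = 98 − 8 = 90
  A = 291 + 3·20 + 3·90 = 621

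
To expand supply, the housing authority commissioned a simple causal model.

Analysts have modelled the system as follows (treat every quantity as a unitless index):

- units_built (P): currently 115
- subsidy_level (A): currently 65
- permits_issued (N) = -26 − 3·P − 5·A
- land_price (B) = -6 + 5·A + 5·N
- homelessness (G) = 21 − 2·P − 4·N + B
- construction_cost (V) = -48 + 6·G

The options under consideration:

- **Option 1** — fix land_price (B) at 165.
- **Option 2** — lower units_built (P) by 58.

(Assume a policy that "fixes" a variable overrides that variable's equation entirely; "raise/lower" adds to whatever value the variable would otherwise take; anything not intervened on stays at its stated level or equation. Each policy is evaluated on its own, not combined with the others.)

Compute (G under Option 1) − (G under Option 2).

Option 1 (B := 165):
  P = 115
  A = 65
  N = -26 − 3·115 − 5·65 = -696
  B = 165
  G = 21 − 2·115 − 4·(-696) + 165 = 2740
Option 2 (P − 58):
  P = 115 − 58 = 57
  A = 65
  N = -26 − 3·57 − 5·65 = -522
  B = -6 + 5·65 + 5·(-522) = -2291
  G = 21 − 2·57 − 4·(-522) + (-2291) = -296
G: 2740 − (-296) = 3036

3036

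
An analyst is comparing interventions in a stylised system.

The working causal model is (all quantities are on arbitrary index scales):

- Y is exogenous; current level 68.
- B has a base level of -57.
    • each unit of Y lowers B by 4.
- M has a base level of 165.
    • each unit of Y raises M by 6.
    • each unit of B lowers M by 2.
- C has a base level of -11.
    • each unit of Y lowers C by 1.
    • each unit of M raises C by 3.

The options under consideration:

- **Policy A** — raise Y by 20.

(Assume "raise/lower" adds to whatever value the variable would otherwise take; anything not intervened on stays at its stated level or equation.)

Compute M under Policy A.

1511

Policy A (Y + 20):
  Y = 68 + 20 = 88
  B = -57 − 4·88 = -409
  M = 165 + 6·88 − 2·(-409) = 1511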